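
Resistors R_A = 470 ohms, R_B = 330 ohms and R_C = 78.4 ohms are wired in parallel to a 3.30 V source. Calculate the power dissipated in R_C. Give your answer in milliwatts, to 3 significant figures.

139 mW

The supply voltage appears across each parallel branch — just use P = V²/R_C.
P_R_C = V² / R_C = (3.30)² / 78.4 Ω = 0.1389 W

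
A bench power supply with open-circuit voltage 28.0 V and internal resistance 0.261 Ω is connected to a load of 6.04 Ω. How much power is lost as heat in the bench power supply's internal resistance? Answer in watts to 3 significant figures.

The source's internal resistance is just another series element carrying I; its dissipation is I²r.
I = ε / (r + R) = 28.0 / (0.261 + 6.04) = 4.444 A
P_int = I² r = (4.444)² × 0.261 = 5.154 W

5.15 W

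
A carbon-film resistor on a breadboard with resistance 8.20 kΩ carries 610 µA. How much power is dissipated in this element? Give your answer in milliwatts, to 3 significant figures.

3.05 mW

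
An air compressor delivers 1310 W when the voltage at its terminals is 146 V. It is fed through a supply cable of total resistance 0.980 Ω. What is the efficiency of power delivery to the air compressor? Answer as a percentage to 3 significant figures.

I = P / V = 1310 / 146 = 8.973 A through the supply cable.
P_line = I² R_line = (8.973)² × 0.980 = 78.90 W
P_source = P_load + P_line = 1310 + 78.90 = 1389 W
η = P_load / P_source = 1310 / 1389 = 0.9432

94.3 %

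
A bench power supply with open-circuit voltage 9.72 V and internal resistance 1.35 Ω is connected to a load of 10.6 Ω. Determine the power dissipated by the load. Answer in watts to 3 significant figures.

7.01 W

The internal resistance and the load are in series, so the same I flows through both; get I from ε/(r+R), then I²R for the load.
I = ε / (r + R) = 9.72 / (1.35 + 10.6) = 0.8134 A
P_load = I² R = (0.8134)² × 10.6 = 7.013 W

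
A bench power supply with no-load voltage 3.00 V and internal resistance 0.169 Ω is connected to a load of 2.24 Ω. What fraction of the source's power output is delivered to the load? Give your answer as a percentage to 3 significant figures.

93.0 %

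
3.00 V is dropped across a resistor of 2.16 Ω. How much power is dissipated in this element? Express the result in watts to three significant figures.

V and R are stated; P = V²/R avoids computing the current.
P = (3.00 V)² / 2.16 Ω = 4.167 W

4.17 W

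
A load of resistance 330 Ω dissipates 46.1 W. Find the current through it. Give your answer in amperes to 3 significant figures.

0.374 A

Inverting the appropriate power form: I = √(P / R).
I = √(46.1 / 330) = 0.3738 A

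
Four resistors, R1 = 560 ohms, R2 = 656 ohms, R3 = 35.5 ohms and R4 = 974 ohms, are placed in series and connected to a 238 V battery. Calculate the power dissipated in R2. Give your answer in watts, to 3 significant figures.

7.50 W

In a series string the same current flows through every resistor — find that current, then P = I²R for the one we want.
R_total = 560 + 656 + 35.5 + 974 = 2226 Ω
I = V / R_total = 238 / 2226 = 0.1069 A
P_R2 = I² × R2 = (0.1069)² × 656 = 7.502 W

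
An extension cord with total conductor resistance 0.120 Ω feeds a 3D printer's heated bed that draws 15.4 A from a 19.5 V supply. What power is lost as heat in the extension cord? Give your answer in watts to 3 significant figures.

The extension cord is a series resistance carrying the load current; its dissipation is I²R_line.
The extension cord carries the full 15.4 A.
P_line = I² R_line = (15.40)² × 0.120 = 28.46 W

28.5 W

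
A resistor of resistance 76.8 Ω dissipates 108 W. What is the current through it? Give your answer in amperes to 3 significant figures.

1.19 A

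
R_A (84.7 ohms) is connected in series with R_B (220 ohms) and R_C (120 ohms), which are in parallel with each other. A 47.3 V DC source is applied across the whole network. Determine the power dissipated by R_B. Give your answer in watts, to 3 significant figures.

2.33 W

Collapse R_B‖R_C to a single equivalent, reducing the network to two series elements.
R_p = (220×120)/(220+120) = 77.65 Ω
R_total = 84.7 + 77.65 = 162.3 Ω
I = V / R_total = 47.3 / 162.3 = 0.2914 A
Voltage across the parallel pair: V_p = I × R_p = 0.2914 × 77.65 = 22.62 V
R_B sees V_p directly, so P = V_p² / R_B.
P_R_B = (22.62)² / 220 = 2.326 W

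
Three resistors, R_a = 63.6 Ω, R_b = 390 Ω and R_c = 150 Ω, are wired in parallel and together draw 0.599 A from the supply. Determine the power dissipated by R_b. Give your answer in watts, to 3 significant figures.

1.48 W

Only the total current is stated, so first find the parallel equivalent to get the voltage across the combination.
1/R_eq = 1/63.6 + 1/390 + 1/150 ⇒ R_eq = 40.07 Ω
V = I_total × R_eq = 0.5990 × 40.07 = 24.00 V
P_R_b = V² / R_b = (24.00)² / 390 = 1.477 W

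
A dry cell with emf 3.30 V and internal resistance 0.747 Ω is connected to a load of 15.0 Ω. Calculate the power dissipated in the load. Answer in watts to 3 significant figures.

With r and R in series, I = ε/(r+R); the load dissipates I²R.
I = ε / (r + R) = 3.30 / (0.747 + 15.0) = 0.2096 A
P_load = I² R = (0.2096)² × 15.0 = 0.6588 W

0.659 W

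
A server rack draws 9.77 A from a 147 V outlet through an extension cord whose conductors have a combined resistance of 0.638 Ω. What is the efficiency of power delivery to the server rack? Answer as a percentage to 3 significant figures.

The extension cord carries the full 9.77 A.
P_line = I² R_line = (9.770)² × 0.638 = 60.90 W
P_source = V I = 147 × 9.770 = 1436 W; P_load = 1375 W
η = P_load / P_source = 1375 / 1436 = 0.9576

95.8 %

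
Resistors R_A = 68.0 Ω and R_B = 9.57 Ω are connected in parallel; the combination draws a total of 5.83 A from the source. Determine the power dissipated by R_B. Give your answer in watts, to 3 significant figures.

250 W

We need the common branch voltage; get it from I_total × R_eq, then P = V²/R for the branch.
1/R_eq = 1/68.0 + 1/9.57 ⇒ R_eq = 8.389 Ω
V = I_total × R_eq = 5.830 × 8.389 = 48.91 V
P_R_B = V² / R_B = (48.91)² / 9.57 = 250.0 W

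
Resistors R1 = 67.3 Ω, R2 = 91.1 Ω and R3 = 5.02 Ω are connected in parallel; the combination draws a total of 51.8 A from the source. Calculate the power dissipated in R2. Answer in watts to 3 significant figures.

582 W

Parallel branches share V, not I — compute V via R_eq, then use V²/R for the target branch.
1/R_eq = 1/67.3 + 1/91.1 + 1/5.02 ⇒ R_eq = 4.444 Ω
V = I_total × R_eq = 51.80 × 4.444 = 230.2 V
P_R2 = V² / R2 = (230.2)² / 91.1 = 581.6 W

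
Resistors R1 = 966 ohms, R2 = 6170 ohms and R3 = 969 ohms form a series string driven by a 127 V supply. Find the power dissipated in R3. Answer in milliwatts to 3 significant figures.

The current is common to all series resistors; compute it, then apply P = I²R for the target.
R_total = 966 + 6170 + 969 = 8105 Ω
I = V / R_total = 127 / 8105 = 0.01567 A
P_R3 = I² × R3 = (0.01567)² × 969 = 0.2379 W

238 mW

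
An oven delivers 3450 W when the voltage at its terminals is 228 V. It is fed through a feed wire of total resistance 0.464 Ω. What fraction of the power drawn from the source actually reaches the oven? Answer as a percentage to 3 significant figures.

97.0 %

I = P / V = 3450 / 228 = 15.13 A through the feed wire.
P_line = I² R_line = (15.13)² × 0.464 = 106.2 W
P_source = P_load + P_line = 3450 + 106.2 = 3556 W
η = P_load / P_source = 3450 / 3556 = 0.9701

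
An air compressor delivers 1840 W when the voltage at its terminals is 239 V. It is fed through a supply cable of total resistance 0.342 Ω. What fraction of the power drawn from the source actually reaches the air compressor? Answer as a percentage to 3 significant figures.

98.9 %

I = P / V = 1840 / 239 = 7.699 A through the supply cable.
P_line = I² R_line = (7.699)² × 0.342 = 20.27 W
P_source = P_load + P_line = 1840 + 20.27 = 1860 W
η = P_load / P_source = 1840 / 1860 = 0.9891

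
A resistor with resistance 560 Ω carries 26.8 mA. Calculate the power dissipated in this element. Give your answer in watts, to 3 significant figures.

With I and R stated, P = I²R applies in one step.
P = (0.02680 A)² × 560 Ω = 0.4022 W

0.402 W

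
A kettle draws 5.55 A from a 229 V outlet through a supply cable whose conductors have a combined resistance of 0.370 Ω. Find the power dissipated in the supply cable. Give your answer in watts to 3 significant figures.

Line loss is just I²R for the cable — we know both I and R_line directly.
The supply cable carries the full 5.55 A.
P_line = I² R_line = (5.550)² × 0.370 = 11.40 W

11.4 W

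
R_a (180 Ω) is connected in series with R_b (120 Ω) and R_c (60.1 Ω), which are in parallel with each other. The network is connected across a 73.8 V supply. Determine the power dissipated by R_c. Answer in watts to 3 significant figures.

3.00 W

Replace R_b and R_c with their parallel equivalent so the circuit becomes R_a in series with R_p.
R_p = (120×60.1)/(120+60.1) = 40.04 Ω
R_total = 180 + 40.04 = 220.0 Ω
I = V / R_total = 73.8 / 220.0 = 0.3354 A
Voltage across the parallel pair: V_p = I × R_p = 0.3354 × 40.04 = 13.43 V
R_c is across V_p, so use P = V²/R for that branch.
P_R_c = (13.43)² / 60.1 = 3.001 W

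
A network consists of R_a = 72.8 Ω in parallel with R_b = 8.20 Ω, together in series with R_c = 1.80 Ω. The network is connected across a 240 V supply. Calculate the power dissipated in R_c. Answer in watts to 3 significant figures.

1230 W

Combine R_a and R_b into their parallel equivalent first, reducing the network to two series resistors.
R_p = (72.8×8.20)/(72.8+8.20) = 7.370 Ω
R_total = R_p + 1.80 = 7.370 + 1.80 = 9.170 Ω
I = V / R_total = 240 / 9.170 = 26.17 A
R_c carries the full series current, so P = I²R.
P_R_c = (26.17)² × 1.80 = 1233 W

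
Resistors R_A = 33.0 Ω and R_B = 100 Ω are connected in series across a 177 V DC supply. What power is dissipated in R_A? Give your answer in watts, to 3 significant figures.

58.4 W

Series elements share the same current, so find I first, then use P = I²R.
R_total = 33.0 + 100 = 133.0 Ω
I = V / R_total = 177 / 133.0 = 1.331 A
P_R_A = I² × R_A = (1.331)² × 33.0 = 58.45 W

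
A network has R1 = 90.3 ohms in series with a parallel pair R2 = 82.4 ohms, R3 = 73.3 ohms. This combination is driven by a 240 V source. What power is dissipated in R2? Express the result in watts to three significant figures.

63.1 W

Reduce the parallel pair to R_p first; the network is then a simple series string.
R_p = (82.4×73.3)/(82.4+73.3) = 38.79 Ω
R_total = 90.3 + 38.79 = 129.1 Ω
I = V / R_total = 240 / 129.1 = 1.859 A
Voltage across the parallel pair: V_p = I × R_p = 1.859 × 38.79 = 72.12 V
R2 sees V_p directly, so P = V_p² / R2.
P_R2 = (72.12)² / 82.4 = 63.12 W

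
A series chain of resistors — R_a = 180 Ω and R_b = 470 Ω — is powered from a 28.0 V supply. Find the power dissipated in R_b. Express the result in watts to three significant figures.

0.872 W

Every series element carries the same I. Get I from the total resistance, then P = I² × R_b.
R_total = 180 + 470 = 650.0 Ω
I = V / R_total = 28.0 / 650.0 = 0.04308 A
P_R_b = I² × R_b = (0.04308)² × 470 = 0.8721 W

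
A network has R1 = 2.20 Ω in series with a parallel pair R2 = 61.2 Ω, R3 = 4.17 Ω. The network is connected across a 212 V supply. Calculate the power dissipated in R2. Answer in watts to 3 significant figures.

Collapse R2‖R3 to a single equivalent, reducing the network to two series elements.
R_p = (61.2×4.17)/(61.2+4.17) = 3.904 Ω
R_total = 2.20 + 3.904 = 6.104 Ω
I = V / R_total = 212 / 6.104 = 34.73 A
Voltage across the parallel pair: V_p = I × R_p = 34.73 × 3.904 = 135.6 V
With V_p across R2, its power is V_p²/R2.
P_R2 = (135.6)² / 61.2 = 300.4 W

300 W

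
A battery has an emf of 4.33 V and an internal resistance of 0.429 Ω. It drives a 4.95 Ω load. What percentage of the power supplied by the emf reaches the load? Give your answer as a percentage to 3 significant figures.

92.0 %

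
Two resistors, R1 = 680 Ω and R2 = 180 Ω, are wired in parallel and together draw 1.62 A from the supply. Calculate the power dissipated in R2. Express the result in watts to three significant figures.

We need the common branch voltage; get it from I_total × R_eq, then P = V²/R for the branch.
1/R_eq = 1/680 + 1/180 ⇒ R_eq = 142.3 Ω
V = I_total × R_eq = 1.620 × 142.3 = 230.6 V
P_R2 = V² / R2 = (230.6)² / 180 = 295.3 W

295 W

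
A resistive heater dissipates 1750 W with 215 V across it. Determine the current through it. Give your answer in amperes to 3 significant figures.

From P = V I = I²R = V²/R, with the two given quantities we get I = P / V.
I = 1750 / 215 = 8.140 A

8.14 A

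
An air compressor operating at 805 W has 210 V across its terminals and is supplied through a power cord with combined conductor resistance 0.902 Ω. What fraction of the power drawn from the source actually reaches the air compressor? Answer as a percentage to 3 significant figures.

98.4 %

I = P / V = 805 / 210 = 3.833 A through the power cord.
P_line = I² R_line = (3.833)² × 0.902 = 13.25 W
P_source = P_load + P_line = 805.0 + 13.25 = 818.3 W
η = P_load / P_source = 805.0 / 818.3 = 0.9838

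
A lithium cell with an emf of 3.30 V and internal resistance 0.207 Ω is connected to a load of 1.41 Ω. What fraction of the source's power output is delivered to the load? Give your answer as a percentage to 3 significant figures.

87.2 %

Both r and R carry the same current, so the power split is just the resistance split: η = R/(R+r).
η = R / (R + r) = 1.41 / (1.41 + 0.207) = 0.8720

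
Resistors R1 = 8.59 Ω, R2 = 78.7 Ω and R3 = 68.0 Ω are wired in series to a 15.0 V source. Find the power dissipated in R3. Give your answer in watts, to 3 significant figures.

In a series string the same current flows through every resistor — find that current, then P = I²R for the one we want.
R_total = 8.59 + 78.7 + 68.0 = 155.3 Ω
I = V / R_total = 15.0 / 155.3 = 0.09659 A
P_R3 = I² × R3 = (0.09659)² × 68.0 = 0.6345 W

0.634 W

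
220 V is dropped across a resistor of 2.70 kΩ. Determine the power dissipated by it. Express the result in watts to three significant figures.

17.9 W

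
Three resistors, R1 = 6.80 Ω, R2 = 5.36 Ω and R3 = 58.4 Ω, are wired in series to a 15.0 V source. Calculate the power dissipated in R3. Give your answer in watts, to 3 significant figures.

2.64 W

Since the resistors are in series they all carry the loop current I = V/R_total; the power in any one is I²R.
R_total = 6.80 + 5.36 + 58.4 = 70.56 Ω
I = V / R_total = 15.0 / 70.56 = 0.2126 A
P_R3 = I² × R3 = (0.2126)² × 58.4 = 2.639 W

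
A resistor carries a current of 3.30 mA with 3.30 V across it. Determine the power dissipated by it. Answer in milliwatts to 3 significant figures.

With V and I both given, power follows immediately from P = V I.
P = 3.30 V × 0.003300 A = 0.01089 W

10.9 mW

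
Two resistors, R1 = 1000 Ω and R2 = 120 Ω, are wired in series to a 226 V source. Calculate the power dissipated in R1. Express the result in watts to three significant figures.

Series elements share the same current, so find I first, then use P = I²R.
R_total = 1000 + 120 = 1120 Ω
I = V / R_total = 226 / 1120 = 0.2018 A
P_R1 = I² × R1 = (0.2018)² × 1000 = 40.72 W

40.7 W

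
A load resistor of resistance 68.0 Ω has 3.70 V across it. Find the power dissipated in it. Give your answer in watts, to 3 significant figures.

V and R are stated; P = V²/R avoids computing the current.
P = (3.70 V)² / 68.0 Ω = 0.2013 W

0.201 W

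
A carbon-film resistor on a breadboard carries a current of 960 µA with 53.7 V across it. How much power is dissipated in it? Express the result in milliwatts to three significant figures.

51.6 mW

Since both terminal voltage and current are stated, P = V I gives the power in one step.
P = 53.7 V × 0.0009600 A = 0.05155 W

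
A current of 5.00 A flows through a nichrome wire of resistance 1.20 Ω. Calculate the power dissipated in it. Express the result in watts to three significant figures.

30.0 W

With I and R stated, P = I²R applies in one step.
P = (5.000 A)² × 1.20 Ω = 30.00 W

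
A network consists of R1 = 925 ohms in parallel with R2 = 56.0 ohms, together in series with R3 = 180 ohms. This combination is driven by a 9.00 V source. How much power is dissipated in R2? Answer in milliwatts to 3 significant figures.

74.4 mW

Reduce the parallel combination to a single R_p; the circuit then becomes R_p in series with the remaining resistor.
R_p = (925×56.0)/(925+56.0) = 52.80 Ω
R_total = R_p + 180 = 52.80 + 180 = 232.8 Ω
I = V / R_total = 9.00 / 232.8 = 0.03866 A
Voltage across the parallel pair: V_p = I × R_p = 0.03866 × 52.80 = 2.041 V
R2 has V_p across it, so P = V_p²/R2.
P_R2 = (2.041)² / 56.0 = 0.07441 W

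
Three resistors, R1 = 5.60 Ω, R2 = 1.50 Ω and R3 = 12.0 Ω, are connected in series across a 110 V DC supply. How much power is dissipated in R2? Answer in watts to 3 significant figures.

49.8 W

Series elements share the same current, so find I first, then use P = I²R.
R_total = 5.60 + 1.50 + 12.0 = 19.10 Ω
I = V / R_total = 110 / 19.10 = 5.759 A
P_R2 = I² × R2 = (5.759)² × 1.50 = 49.75 W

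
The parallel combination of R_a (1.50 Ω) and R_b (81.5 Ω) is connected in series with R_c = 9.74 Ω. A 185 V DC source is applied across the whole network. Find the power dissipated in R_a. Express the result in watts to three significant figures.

First find R_p for the parallel pair, then treat R_p + R_c as a series loop.
R_p = (1.50×81.5)/(1.50+81.5) = 1.473 Ω
R_total = R_p + 9.74 = 1.473 + 9.74 = 11.21 Ω
I = V / R_total = 185 / 11.21 = 16.50 A
Voltage across the parallel pair: V_p = I × R_p = 16.50 × 1.473 = 24.30 V
R_a sits across V_p; its power is V_p²/R.
P_R_a = (24.30)² / 1.50 = 393.7 W

394 W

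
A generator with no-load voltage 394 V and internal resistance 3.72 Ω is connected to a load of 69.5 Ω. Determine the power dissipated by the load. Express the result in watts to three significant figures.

The internal resistance and the load are in series, so the same I flows through both; get I from ε/(r+R), then I²R for the load.
I = ε / (r + R) = 394 / (3.72 + 69.5) = 5.381 A
P_load = I² R = (5.381)² × 69.5 = 2012 W

2010 W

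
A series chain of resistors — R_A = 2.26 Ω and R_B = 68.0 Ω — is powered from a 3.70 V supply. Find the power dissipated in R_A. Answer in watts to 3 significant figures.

Series elements share the same current, so find I first, then use P = I²R.
R_total = 2.26 + 68.0 = 70.26 Ω
I = V / R_total = 3.70 / 70.26 = 0.05266 A
P_R_A = I² × R_A = (0.05266)² × 2.26 = 0.006268 W

0.00627 W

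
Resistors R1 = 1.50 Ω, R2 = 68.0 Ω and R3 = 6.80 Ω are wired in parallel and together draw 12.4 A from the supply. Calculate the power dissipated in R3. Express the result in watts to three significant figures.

The branches share the same voltage, but only the total current is given — find V from the equivalent resistance first.
1/R_eq = 1/1.50 + 1/68.0 + 1/6.80 ⇒ R_eq = 1.207 Ω
V = I_total × R_eq = 12.40 × 1.207 = 14.97 V
P_R3 = V² / R3 = (14.97)² / 6.80 = 32.95 W

32.9 W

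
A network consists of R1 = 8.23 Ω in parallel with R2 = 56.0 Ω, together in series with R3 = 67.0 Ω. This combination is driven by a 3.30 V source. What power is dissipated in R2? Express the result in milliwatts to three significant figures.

1.82 mW

First find R_p for the parallel pair, then treat R_p + R3 as a series loop.
R_p = (8.23×56.0)/(8.23+56.0) = 7.175 Ω
R_total = R_p + 67.0 = 7.175 + 67.0 = 74.18 Ω
I = V / R_total = 3.30 / 74.18 = 0.04449 A
Voltage across the parallel pair: V_p = I × R_p = 0.04449 × 7.175 = 0.3192 V
Use P = V²/R for R2 with V = V_p.
P_R2 = (0.3192)² / 56.0 = 0.001820 W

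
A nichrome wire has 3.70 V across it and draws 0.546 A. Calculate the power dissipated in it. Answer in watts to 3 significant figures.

2.02 W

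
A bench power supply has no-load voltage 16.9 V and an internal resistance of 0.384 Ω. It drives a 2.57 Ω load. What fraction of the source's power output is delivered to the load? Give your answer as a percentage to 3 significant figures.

The source delivers εI, of which I²R reaches the load and I²r is lost; since I is common, η = R/(R+r).
η = R / (R + r) = 2.57 / (2.57 + 0.384) = 0.8700

87.0 %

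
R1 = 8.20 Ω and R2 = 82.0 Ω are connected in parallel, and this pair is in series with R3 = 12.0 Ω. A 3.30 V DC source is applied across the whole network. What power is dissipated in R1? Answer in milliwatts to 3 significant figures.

195 mW

Collapse the R1‖R2 pair into one equivalent R_p; then R_p and R3 form a series string.
R_p = (8.20×82.0)/(8.20+82.0) = 7.455 Ω
R_total = R_p + 12.0 = 7.455 + 12.0 = 19.45 Ω
I = V / R_total = 3.30 / 19.45 = 0.1696 A
Voltage across the parallel pair: V_p = I × R_p = 0.1696 × 7.455 = 1.264 V
R1 has V_p across it, so P = V_p²/R1.
P_R1 = (1.264)² / 8.20 = 0.1950 W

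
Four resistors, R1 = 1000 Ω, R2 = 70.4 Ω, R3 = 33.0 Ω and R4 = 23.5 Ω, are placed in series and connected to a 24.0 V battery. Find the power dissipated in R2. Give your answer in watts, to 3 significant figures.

Series elements share the same current, so find I first, then use P = I²R.
R_total = 1000 + 70.4 + 33.0 + 23.5 = 1127 Ω
I = V / R_total = 24.0 / 1127 = 0.02130 A
P_R2 = I² × R2 = (0.02130)² × 70.4 = 0.03193 W

0.0319 W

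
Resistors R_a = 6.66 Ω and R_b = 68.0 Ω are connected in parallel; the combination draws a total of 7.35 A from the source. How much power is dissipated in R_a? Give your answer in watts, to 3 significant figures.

Only the total current is stated, so first find the parallel equivalent to get the voltage across the combination.
1/R_eq = 1/6.66 + 1/68.0 ⇒ R_eq = 6.066 Ω
V = I_total × R_eq = 7.350 × 6.066 = 44.58 V
P_R_a = V² / R_a = (44.58)² / 6.66 = 298.5 W

298 W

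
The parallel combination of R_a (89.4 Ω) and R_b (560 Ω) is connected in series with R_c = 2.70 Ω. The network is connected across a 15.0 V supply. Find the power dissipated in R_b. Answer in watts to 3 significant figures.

0.375 W

Collapse the R_a‖R_b pair into one equivalent R_p; then R_p and R_c form a series string.
R_p = (89.4×560)/(89.4+560) = 77.09 Ω
R_total = R_p + 2.70 = 77.09 + 2.70 = 79.79 Ω
I = V / R_total = 15.0 / 79.79 = 0.1880 A
Voltage across the parallel pair: V_p = I × R_p = 0.1880 × 77.09 = 14.49 V
R_b sits across V_p; its power is V_p²/R.
P_R_b = (14.49)² / 560 = 0.3751 W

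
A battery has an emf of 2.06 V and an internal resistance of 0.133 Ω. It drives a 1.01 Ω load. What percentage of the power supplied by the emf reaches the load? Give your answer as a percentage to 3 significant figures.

88.4 %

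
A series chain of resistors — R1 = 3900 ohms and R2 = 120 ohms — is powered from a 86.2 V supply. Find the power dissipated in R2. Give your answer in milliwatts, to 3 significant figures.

55.2 mW

The current is common to all series resistors; compute it, then apply P = I²R for the target.
R_total = 3900 + 120 = 4020 Ω
I = V / R_total = 86.2 / 4020 = 0.02144 A
P_R2 = I² × R2 = (0.02144)² × 120 = 0.05518 W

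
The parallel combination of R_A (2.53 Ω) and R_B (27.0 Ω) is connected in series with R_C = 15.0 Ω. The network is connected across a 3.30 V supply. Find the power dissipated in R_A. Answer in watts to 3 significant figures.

0.0768 W

Collapse the R_A‖R_B pair into one equivalent R_p; then R_p and R_C form a series string.
R_p = (2.53×27.0)/(2.53+27.0) = 2.313 Ω
R_total = R_p + 15.0 = 2.313 + 15.0 = 17.31 Ω
I = V / R_total = 3.30 / 17.31 = 0.1906 A
Voltage across the parallel pair: V_p = I × R_p = 0.1906 × 2.313 = 0.4409 V
Use P = V²/R for R_A with V = V_p.
P_R_A = (0.4409)² / 2.53 = 0.07684 W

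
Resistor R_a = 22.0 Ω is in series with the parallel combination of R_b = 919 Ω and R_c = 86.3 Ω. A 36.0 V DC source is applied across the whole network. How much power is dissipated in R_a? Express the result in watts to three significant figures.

2.80 W

Collapse R_b‖R_c to a single equivalent, reducing the network to two series elements.
R_p = (919×86.3)/(919+86.3) = 78.89 Ω
R_total = 22.0 + 78.89 = 100.9 Ω
I = V / R_total = 36.0 / 100.9 = 0.3568 A
All the current flows through R_a; use P = I²R.
P_R_a = (0.3568)² × 22.0 = 2.801 W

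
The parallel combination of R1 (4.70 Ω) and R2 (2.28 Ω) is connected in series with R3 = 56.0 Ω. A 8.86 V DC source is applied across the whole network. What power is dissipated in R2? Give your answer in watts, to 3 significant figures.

0.0245 W

First find R_p for the parallel pair, then treat R_p + R3 as a series loop.
R_p = (4.70×2.28)/(4.70+2.28) = 1.535 Ω
R_total = R_p + 56.0 = 1.535 + 56.0 = 57.54 Ω
I = V / R_total = 8.86 / 57.54 = 0.1540 A
Voltage across the parallel pair: V_p = I × R_p = 0.1540 × 1.535 = 0.2364 V
R2 has V_p across it, so P = V_p²/R2.
P_R2 = (0.2364)² / 2.28 = 0.02451 W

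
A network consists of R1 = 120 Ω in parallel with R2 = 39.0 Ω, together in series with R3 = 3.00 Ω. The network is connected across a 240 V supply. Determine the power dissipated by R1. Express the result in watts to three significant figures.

Reduce the parallel combination to a single R_p; the circuit then becomes R_p in series with the remaining resistor.
R_p = (120×39.0)/(120+39.0) = 29.43 Ω
R_total = R_p + 3.00 = 29.43 + 3.00 = 32.43 Ω
I = V / R_total = 240 / 32.43 = 7.400 A
Voltage across the parallel pair: V_p = I × R_p = 7.400 × 29.43 = 217.8 V
Use P = V²/R for R1 with V = V_p.
P_R1 = (217.8)² / 120 = 395.3 W

395 W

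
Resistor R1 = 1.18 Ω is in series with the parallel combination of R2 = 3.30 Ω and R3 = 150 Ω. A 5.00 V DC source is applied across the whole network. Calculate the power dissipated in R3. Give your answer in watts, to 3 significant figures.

Collapse R2‖R3 to a single equivalent, reducing the network to two series elements.
R_p = (3.30×150)/(3.30+150) = 3.229 Ω
R_total = 1.18 + 3.229 = 4.409 Ω
I = V / R_total = 5.00 / 4.409 = 1.134 A
Voltage across the parallel pair: V_p = I × R_p = 1.134 × 3.229 = 3.662 V
R3 sees V_p directly, so P = V_p² / R3.
P_R3 = (3.662)² / 150 = 0.08939 W

0.0894 W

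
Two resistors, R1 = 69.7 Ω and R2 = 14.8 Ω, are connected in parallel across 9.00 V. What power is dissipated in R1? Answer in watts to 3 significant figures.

1.16 W

Every branch has 9.00 V across it, so for R1 the power is simply V²/R.
P_R1 = V² / R1 = (9.00)² / 69.7 Ω = 1.162 W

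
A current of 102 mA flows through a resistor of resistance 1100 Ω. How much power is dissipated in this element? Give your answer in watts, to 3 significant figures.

With I and R stated, P = I²R applies in one step.
P = (0.1020 A)² × 1100 Ω = 11.44 W

11.4 W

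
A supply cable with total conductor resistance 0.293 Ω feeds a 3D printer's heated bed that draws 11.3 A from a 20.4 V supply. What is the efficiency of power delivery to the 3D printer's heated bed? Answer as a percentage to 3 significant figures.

83.8 %

The supply cable carries the full 11.3 A.
P_line = I² R_line = (11.30)² × 0.293 = 37.41 W
P_source = V I = 20.4 × 11.30 = 230.5 W; P_load = 193.1 W
η = P_load / P_source = 193.1 / 230.5 = 0.8377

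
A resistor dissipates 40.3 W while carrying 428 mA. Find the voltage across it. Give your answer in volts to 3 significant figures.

Rearranging the power relation for the two known quantities gives V = P / I.
V = 40.3 / 0.4280 = 94.16 V

94.2 V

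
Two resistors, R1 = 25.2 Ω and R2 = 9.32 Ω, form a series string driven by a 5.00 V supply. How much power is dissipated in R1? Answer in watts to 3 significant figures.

0.529 W

The current is common to all series resistors; compute it, then apply P = I²R for the target.
R_total = 25.2 + 9.32 = 34.52 Ω
I = V / R_total = 5.00 / 34.52 = 0.1448 A
P_R1 = I² × R1 = (0.1448)² × 25.2 = 0.5287 W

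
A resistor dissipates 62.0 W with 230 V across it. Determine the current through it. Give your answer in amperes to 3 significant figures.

0.270 A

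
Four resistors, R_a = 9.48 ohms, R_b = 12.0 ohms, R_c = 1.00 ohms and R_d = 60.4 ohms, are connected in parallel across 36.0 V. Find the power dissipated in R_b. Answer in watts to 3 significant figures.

108 W

Every branch has 36.0 V across it, so for R_b the power is simply V²/R.
P_R_b = V² / R_b = (36.0)² / 12.0 Ω = 108.0 W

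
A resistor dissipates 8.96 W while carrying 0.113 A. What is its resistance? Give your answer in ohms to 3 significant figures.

702 Ω

The two known quantities fix the third via R = P / I².
R = 8.96 / (0.1130)² = 701.7 Ω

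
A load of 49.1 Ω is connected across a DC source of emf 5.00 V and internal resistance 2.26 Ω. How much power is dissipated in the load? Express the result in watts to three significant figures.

The internal resistance and the load are in series, so the same I flows through both; get I from ε/(r+R), then I²R for the load.
I = ε / (r + R) = 5.00 / (2.26 + 49.1) = 0.09735 A
P_load = I² R = (0.09735)² × 49.1 = 0.4653 W

0.465 W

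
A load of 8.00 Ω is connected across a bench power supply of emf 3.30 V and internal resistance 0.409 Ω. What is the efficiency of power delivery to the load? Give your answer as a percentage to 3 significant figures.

η = P_load/(P_load+P_int) = I²R/(I²R+I²r) = R/(R+r) — the I² cancels for series elements.
η = R / (R + r) = 8.00 / (8.00 + 0.409) = 0.9514

95.1 %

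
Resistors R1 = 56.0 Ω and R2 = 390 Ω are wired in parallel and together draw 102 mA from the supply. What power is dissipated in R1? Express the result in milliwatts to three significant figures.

Only the total current is stated, so first find the parallel equivalent to get the voltage across the combination.
1/R_eq = 1/56.0 + 1/390 ⇒ R_eq = 48.97 Ω
V = I_total × R_eq = 0.1020 × 48.97 = 4.995 V
P_R1 = V² / R1 = (4.995)² / 56.0 = 0.4455 W

446 mW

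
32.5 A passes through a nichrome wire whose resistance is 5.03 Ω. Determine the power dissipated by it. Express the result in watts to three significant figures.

With I and R stated, P = I²R applies in one step.
P = (32.50 A)² × 5.03 Ω = 5313 W

5310 W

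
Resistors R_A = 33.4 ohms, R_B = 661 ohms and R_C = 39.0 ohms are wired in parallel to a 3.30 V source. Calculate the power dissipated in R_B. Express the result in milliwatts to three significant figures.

16.5 mW

R_B sits directly across the source, so P = V²/R with V = 3.30 V.
P_R_B = V² / R_B = (3.30)² / 661 Ω = 0.01648 W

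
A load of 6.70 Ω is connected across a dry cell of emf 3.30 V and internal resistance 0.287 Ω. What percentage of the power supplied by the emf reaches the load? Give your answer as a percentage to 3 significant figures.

95.9 %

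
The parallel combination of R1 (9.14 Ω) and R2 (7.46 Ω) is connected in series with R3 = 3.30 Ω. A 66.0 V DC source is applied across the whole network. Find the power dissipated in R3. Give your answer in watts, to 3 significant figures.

First find R_p for the parallel pair, then treat R_p + R3 as a series loop.
R_p = (9.14×7.46)/(9.14+7.46) = 4.107 Ω
R_total = R_p + 3.30 = 4.107 + 3.30 = 7.407 Ω
I = V / R_total = 66.0 / 7.407 = 8.910 A
All the supply current flows through R3; use P = I²R3.
P_R3 = (8.910)² × 3.30 = 262.0 W

262 W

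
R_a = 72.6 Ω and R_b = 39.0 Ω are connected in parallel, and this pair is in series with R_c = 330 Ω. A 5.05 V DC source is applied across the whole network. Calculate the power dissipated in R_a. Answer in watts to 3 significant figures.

Combine R_a and R_b into their parallel equivalent first, reducing the network to two series resistors.
R_p = (72.6×39.0)/(72.6+39.0) = 25.37 Ω
R_total = R_p + 330 = 25.37 + 330 = 355.4 Ω
I = V / R_total = 5.05 / 355.4 = 0.01421 A
Voltage across the parallel pair: V_p = I × R_p = 0.01421 × 25.37 = 0.3605 V
R_a sits across V_p; its power is V_p²/R.
P_R_a = (0.3605)² / 72.6 = 0.001790 W

0.00179 W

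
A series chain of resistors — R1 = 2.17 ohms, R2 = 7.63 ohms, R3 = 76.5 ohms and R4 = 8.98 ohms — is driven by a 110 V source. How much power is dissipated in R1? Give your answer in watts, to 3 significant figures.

The current is common to all series resistors; compute it, then apply P = I²R for the target.
R_total = 2.17 + 7.63 + 76.5 + 8.98 = 95.28 Ω
I = V / R_total = 110 / 95.28 = 1.154 A
P_R1 = I² × R1 = (1.154)² × 2.17 = 2.892 W

2.89 W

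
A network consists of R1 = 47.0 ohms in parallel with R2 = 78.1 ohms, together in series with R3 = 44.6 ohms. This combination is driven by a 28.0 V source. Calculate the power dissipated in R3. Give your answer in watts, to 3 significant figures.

6.40 W

First find R_p for the parallel pair, then treat R_p + R3 as a series loop.
R_p = (47.0×78.1)/(47.0+78.1) = 29.34 Ω
R_total = R_p + 44.6 = 29.34 + 44.6 = 73.94 Ω
I = V / R_total = 28.0 / 73.94 = 0.3787 A
R3 is the series element, so its power is I²R.
P_R3 = (0.3787)² × 44.6 = 6.395 W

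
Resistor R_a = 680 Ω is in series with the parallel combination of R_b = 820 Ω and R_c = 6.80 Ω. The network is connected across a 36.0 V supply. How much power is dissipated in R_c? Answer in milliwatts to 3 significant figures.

18.4 mW

Collapse R_b‖R_c to a single equivalent, reducing the network to two series elements.
R_p = (820×6.80)/(820+6.80) = 6.744 Ω
R_total = 680 + 6.744 = 686.7 Ω
I = V / R_total = 36.0 / 686.7 = 0.05242 A
Voltage across the parallel pair: V_p = I × R_p = 0.05242 × 6.744 = 0.3535 V
R_c is across V_p, so use P = V²/R for that branch.
P_R_c = (0.3535)² / 6.80 = 0.01838 W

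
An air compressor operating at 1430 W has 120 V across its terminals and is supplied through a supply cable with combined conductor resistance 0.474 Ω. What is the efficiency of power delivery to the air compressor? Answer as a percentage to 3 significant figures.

I = P / V = 1430 / 120 = 11.92 A through the supply cable.
P_line = I² R_line = (11.92)² × 0.474 = 67.31 W
P_source = P_load + P_line = 1430 + 67.31 = 1497 W
η = P_load / P_source = 1430 / 1497 = 0.9550

95.5 %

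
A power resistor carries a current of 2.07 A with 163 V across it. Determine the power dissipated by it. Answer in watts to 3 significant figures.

337 W

With V and I both given, power follows immediately from P = V I.
P = 163 V × 2.070 A = 337.4 W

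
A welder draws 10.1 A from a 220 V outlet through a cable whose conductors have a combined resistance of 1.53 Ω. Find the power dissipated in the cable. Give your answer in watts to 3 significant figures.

Line loss is just I²R for the cable — we know both I and R_line directly.
The cable carries the full 10.1 A.
P_line = I² R_line = (10.10)² × 1.53 = 156.1 W

156 W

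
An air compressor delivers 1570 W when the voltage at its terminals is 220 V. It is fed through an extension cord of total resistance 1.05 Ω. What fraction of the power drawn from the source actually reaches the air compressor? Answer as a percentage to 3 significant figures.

96.7 %

I = P / V = 1570 / 220 = 7.136 A through the extension cord.
P_line = I² R_line = (7.136)² × 1.05 = 53.47 W
P_source = P_load + P_line = 1570 + 53.47 = 1623 W
η = P_load / P_source = 1570 / 1623 = 0.9671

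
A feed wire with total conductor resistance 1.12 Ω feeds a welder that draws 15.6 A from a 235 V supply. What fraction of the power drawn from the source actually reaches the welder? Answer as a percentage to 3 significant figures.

The feed wire carries the full 15.6 A.
P_line = I² R_line = (15.60)² × 1.12 = 272.6 W
P_source = V I = 235 × 15.60 = 3666 W; P_load = 3393 W
η = P_load / P_source = 3393 / 3666 = 0.9257

92.6 %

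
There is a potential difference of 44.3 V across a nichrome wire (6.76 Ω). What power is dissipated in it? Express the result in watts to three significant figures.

290 W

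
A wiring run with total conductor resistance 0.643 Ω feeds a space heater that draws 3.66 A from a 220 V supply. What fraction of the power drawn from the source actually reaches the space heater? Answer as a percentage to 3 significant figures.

The wiring run carries the full 3.66 A.
P_line = I² R_line = (3.660)² × 0.643 = 8.613 W
P_source = V I = 220 × 3.660 = 805.2 W; P_load = 796.6 W
η = P_load / P_source = 796.6 / 805.2 = 0.9893

98.9 %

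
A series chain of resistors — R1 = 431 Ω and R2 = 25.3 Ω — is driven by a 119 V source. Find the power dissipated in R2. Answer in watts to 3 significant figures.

In a series string the same current flows through every resistor — find that current, then P = I²R for the one we want.
R_total = 431 + 25.3 = 456.3 Ω
I = V / R_total = 119 / 456.3 = 0.2608 A
P_R2 = I² × R2 = (0.2608)² × 25.3 = 1.721 W

1.72 W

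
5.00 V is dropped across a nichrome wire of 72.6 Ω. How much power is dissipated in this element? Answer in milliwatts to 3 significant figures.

We know the drop across the element and its resistance — P = V²/R, one step.
P = (5.00 V)² / 72.6 Ω = 0.3444 W

344 mW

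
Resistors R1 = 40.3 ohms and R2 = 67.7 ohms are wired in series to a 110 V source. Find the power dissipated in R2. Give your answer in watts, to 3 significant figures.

70.2 W

Every series element carries the same I. Get I from the total resistance, then P = I² × R2.
R_total = 40.3 + 67.7 = 108.0 Ω
I = V / R_total = 110 / 108.0 = 1.019 A
P_R2 = I² × R2 = (1.019)² × 67.7 = 70.23 W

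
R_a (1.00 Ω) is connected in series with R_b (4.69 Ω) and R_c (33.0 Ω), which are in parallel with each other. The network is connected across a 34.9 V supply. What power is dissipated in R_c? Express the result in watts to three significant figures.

23.9 W

Replace R_b and R_c with their parallel equivalent so the circuit becomes R_a in series with R_p.
R_p = (4.69×33.0)/(4.69+33.0) = 4.106 Ω
R_total = 1.00 + 4.106 = 5.106 Ω
I = V / R_total = 34.9 / 5.106 = 6.835 A
Voltage across the parallel pair: V_p = I × R_p = 6.835 × 4.106 = 28.07 V
R_c is across V_p, so use P = V²/R for that branch.
P_R_c = (28.07)² / 33.0 = 23.87 W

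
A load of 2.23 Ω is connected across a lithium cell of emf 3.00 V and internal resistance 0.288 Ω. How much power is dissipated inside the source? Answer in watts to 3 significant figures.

0.409 W

r is in series with the load, so it carries the full circuit current — the loss in it is I²r.
I = ε / (r + R) = 3.00 / (0.288 + 2.23) = 1.191 A
P_int = I² r = (1.191)² × 0.288 = 0.4088 W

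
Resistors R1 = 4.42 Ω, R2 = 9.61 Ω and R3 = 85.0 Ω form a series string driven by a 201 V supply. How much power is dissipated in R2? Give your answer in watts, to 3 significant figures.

Series elements share the same current, so find I first, then use P = I²R.
R_total = 4.42 + 9.61 + 85.0 = 99.03 Ω
I = V / R_total = 201 / 99.03 = 2.030 A
P_R2 = I² × R2 = (2.030)² × 9.61 = 39.59 W

39.6 W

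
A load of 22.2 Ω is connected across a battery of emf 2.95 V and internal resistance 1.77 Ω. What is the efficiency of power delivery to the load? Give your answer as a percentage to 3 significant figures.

92.6 %

Efficiency is P_load / P_total. With a series r and R sharing the same I, P = I²R for each, so η = R/(R+r).
η = R / (R + r) = 22.2 / (22.2 + 1.77) = 0.9262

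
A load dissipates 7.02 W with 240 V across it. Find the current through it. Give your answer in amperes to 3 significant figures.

0.0292 A

Rearranging the power relation for the two known quantities gives I = P / V.
I = 7.02 / 240 = 0.02925 A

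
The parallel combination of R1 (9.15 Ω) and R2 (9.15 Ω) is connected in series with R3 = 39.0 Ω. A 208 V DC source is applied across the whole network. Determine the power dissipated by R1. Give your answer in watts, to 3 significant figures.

52.1 W

Collapse the R1‖R2 pair into one equivalent R_p; then R_p and R3 form a series string.
R_p = (9.15×9.15)/(9.15+9.15) = 4.575 Ω
R_total = R_p + 39.0 = 4.575 + 39.0 = 43.58 Ω
I = V / R_total = 208 / 43.58 = 4.773 A
Voltage across the parallel pair: V_p = I × R_p = 4.773 × 4.575 = 21.84 V
R1 has V_p across it, so P = V_p²/R1.
P_R1 = (21.84)² / 9.15 = 52.12 W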